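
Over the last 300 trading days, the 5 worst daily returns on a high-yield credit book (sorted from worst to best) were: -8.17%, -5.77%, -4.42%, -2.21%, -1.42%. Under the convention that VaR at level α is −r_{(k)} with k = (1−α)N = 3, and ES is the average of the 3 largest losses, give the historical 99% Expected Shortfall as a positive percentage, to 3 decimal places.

The 3 worst returns sum to -18.36%.
ES = −(-18.36%) / 3 = 6.12% ≈ 6.120%.

6.120%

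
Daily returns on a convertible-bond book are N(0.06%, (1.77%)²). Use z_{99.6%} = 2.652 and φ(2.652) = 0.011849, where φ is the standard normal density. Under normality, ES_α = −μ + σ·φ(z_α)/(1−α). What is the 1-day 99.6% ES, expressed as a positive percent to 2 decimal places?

5.18%

Tail multiplier: φ(z)/(1−α) = 0.011849 / 0.004 = 2.962.
ES = −(0.06%) + 1.77% × 2.962 = 5.183%.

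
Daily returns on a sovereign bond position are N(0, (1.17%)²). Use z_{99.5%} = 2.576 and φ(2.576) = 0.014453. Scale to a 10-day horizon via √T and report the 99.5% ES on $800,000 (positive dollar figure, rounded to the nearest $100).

σ_{10d} = 1.17% × √10 = 3.700%.
ES multiplier = φ(z)/(1−α) = 0.014453/0.005 = 2.891.
ES = 3.700% × 2.891 = 10.697%; on $800,000: $85,576.

$85,600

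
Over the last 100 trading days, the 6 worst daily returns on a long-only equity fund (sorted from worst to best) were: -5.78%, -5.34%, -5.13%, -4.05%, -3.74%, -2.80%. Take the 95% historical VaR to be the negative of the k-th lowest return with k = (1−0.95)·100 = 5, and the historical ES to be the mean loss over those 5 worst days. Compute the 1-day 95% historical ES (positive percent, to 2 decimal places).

The 5 worst returns sum to -24.04%.
ES = −(-24.04%) / 5 = 4.808% ≈ 4.81%.

4.81%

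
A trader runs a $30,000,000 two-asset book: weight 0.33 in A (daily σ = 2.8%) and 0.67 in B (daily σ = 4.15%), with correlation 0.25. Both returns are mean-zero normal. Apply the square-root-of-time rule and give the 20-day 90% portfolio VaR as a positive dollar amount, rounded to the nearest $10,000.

σ_p = √(0.33²·2.8² + 0.67²·4.15² + 2·0.25·0.33·0.67·2.8·4.15) = 3.142%.
σ_{20d} = 3.142% × √20 = 14.051%.
z(90%) = 1.282.
VaR = 1.282 × 14.051% = 18.013%; on $30,000,000 that is $5,403,900.

$5,400,000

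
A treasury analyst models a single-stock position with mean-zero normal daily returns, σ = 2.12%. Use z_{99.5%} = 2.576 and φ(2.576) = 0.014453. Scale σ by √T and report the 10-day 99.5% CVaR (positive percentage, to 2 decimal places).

σ_{10d} = 2.12% × √10 = 6.704%.
ES multiplier = φ(z)/(1−α) = 0.014453/0.005 = 2.891.
ES = 6.704% × 2.891 = 19.381%.

19.38%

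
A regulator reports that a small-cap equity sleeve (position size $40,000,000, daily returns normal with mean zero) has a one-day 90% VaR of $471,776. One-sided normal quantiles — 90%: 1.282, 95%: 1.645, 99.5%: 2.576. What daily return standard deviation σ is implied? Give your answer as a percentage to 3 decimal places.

0.920%

VaR as a fraction: $471,776 / $40,000,000 = 1.179%.
σ = VaR / z = 1.179% / 1.282 = 0.920%.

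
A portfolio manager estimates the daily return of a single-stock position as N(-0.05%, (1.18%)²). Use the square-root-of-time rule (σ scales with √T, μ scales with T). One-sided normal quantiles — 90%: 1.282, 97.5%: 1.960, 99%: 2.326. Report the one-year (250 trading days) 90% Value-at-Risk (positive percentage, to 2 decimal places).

36.42%

σ_{250d} = 1.18% × √250 = 18.657%; μ_{250d} = 250 × -0.05% = -12.500%.
VaR = −(-12.500%) + 1.282 × 18.657% = 36.418%.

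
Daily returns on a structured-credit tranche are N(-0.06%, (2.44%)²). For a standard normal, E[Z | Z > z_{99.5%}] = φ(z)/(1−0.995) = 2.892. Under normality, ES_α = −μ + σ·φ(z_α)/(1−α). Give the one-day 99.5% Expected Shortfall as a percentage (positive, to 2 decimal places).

ES = −(-0.06%) + 2.44% × 2.892 = 7.116%.

7.12%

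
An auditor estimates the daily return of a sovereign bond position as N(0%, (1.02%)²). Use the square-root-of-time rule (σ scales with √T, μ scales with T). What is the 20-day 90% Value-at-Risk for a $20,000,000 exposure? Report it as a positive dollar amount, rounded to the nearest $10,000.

$1,170,000

At 90%, z = 1.282.
σ_{20d} = 1.02% × √20 = 4.562%.
VaR = 1.282 × 4.562% = 5.848%.
On $20,000,000: 0.05848 × $20,000,000 = $1,169,600.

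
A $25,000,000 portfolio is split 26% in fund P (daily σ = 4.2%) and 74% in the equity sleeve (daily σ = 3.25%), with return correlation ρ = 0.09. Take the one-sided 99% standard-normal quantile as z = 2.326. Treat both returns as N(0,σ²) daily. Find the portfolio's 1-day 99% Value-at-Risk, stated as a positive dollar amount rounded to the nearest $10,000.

σ_p² = 0.26²·4.2² + 0.74²·3.25² + 2·0.09·0.26·0.74·4.2·3.25 = 7.4492 (%²).
σ_p = √7.4492 = 2.729%.
VaR = 2.326 × 2.729% = 6.348%; on $25,000,000 that is $1,587,000.

$1,590,000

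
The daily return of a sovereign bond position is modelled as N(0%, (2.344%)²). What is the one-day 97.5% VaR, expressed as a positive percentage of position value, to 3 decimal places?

4.594%

At 97.5% one-sided, z = 1.960.
VaR = z·σ = 1.960 × 2.344% = 4.594%.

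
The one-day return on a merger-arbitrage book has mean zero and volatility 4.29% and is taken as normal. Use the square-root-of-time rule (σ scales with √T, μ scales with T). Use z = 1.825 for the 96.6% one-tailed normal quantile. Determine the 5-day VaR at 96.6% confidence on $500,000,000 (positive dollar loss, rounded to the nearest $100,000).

σ_{5d} = 4.29% × √5 = 9.593%.
VaR = 1.825 × 9.593% = 17.507%.
On $500,000,000: 0.17507 × $500,000,000 = $87,535,000.

$87,500,000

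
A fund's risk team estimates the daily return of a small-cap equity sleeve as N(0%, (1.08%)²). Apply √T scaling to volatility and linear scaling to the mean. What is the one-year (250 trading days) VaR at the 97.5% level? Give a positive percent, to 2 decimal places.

At 97.5%, z = 1.960.
σ_{250d} = 1.08% × √250 = 17.076%.
VaR = 1.960 × 17.076% = 33.469%.

33.47%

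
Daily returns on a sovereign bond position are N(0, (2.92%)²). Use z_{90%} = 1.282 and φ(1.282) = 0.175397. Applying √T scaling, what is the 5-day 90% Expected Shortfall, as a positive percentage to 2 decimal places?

11.45%

σ_{5d} = 2.92% × √5 = 6.529%.
ES multiplier = φ(z)/(1−α) = 0.175397/0.1 = 1.754.
ES = 6.529% × 1.754 = 11.452%.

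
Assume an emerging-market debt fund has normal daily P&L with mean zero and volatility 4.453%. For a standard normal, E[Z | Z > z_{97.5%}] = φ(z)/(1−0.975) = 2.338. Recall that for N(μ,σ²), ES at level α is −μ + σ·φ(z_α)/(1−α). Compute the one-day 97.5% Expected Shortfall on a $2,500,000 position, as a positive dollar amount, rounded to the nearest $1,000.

ES = 4.453% × 2.338 = 10.411%.
On $2,500,000: 0.10411 × $2,500,000 = $260,275.

$260,000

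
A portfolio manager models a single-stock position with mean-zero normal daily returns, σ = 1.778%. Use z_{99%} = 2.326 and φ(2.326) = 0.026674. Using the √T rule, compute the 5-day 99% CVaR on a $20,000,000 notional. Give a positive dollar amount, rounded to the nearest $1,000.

σ_{5d} = 1.778% × √5 = 3.976%.
ES multiplier = φ(z)/(1−α) = 0.026674/0.01 = 2.667.
ES = 3.976% × 2.667 = 10.604%; on $20,000,000: $2,120,800.

$2,121,000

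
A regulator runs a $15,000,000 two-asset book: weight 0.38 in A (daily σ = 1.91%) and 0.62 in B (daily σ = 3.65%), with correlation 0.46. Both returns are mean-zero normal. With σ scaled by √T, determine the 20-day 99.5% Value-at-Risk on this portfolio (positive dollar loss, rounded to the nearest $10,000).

σ_p = √(0.38²·1.91² + 0.62²·3.65² + 2·0.46·0.38·0.62·1.91·3.65) = 2.676%.
σ_{20d} = 2.676% × √20 = 11.967%.
z(99.5%) = 2.576.
VaR = 2.576 × 11.967% = 30.827%; on $15,000,000 that is $4,624,050.

$4,620,000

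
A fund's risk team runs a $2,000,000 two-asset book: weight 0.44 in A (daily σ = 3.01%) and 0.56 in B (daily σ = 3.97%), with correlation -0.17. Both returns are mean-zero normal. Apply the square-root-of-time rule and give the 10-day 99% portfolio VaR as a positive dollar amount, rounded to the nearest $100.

$351,100

σ_p = √(0.44²·3.01² + 0.56²·3.97² + 2·-0.17·0.44·0.56·3.01·3.97) = 2.387%.
σ_{10d} = 2.387% × √10 = 7.548%.
z(99%) = 2.326.
VaR = 2.326 × 7.548% = 17.557%; on $2,000,000 that is $351,140.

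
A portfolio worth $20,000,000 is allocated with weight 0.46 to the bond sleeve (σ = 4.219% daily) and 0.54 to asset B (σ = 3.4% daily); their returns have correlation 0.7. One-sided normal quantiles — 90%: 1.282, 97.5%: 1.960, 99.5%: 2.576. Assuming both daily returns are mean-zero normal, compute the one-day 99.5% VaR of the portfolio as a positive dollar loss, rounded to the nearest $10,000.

σ_p² = 0.46²·4.219² + 0.54²·3.4² + 2·0.7·0.46·0.54·4.219·3.4 = 12.1258 (%²).
σ_p = √12.1258 = 3.482%.
VaR = 2.576 × 3.482% = 8.970%; on $20,000,000 that is $1,794,000.

$1,790,000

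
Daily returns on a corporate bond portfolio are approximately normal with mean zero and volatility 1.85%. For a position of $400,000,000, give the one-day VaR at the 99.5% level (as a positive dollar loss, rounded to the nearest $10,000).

At 99.5% one-sided, z = 2.576.
VaR = z·σ = 2.576 × 1.85% = 4.766%.
On $400,000,000: 0.04766 × $400,000,000 = $19,064,000.

$19,060,000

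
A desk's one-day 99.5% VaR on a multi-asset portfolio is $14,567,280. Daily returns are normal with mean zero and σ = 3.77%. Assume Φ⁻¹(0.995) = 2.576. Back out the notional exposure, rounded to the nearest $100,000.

$150,000,000

VaR as a fraction of value: z·σ = 2.576 × 3.77% = 9.71152%.
Position = $14,567,280 / 0.0971152 = $150,000,000.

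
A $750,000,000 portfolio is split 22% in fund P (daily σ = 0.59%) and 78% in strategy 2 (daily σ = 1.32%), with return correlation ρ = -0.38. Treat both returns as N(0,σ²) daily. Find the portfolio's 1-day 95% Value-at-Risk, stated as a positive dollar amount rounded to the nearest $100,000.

$12,200,000

σ_p² = 0.22²·0.59² + 0.78²·1.32² + 2·-0.38·0.22·0.78·0.59·1.32 = 0.9754 (%²).
σ_p = √0.9754 = 0.988%.
At 95%, z = 1.645.
VaR = 1.645 × 0.988% = 1.625%; on $750,000,000 that is $12,187,500.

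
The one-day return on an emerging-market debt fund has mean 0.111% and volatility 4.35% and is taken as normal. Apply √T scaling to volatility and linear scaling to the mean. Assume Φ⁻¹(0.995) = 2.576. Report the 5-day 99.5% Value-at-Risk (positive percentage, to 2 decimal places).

24.50%

σ_{5d} = 4.35% × √5 = 9.727%; μ_{5d} = 5 × 0.111% = 0.555%.
VaR = −(0.555%) + 2.576 × 9.727% = 24.502%.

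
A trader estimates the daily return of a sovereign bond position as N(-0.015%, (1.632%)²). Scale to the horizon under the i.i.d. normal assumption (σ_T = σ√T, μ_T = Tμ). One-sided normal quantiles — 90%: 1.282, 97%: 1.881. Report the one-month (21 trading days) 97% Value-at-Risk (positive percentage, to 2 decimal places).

14.38%

σ_{21d} = 1.632% × √21 = 7.479%; μ_{21d} = 21 × -0.015% = -0.315%.
VaR = −(-0.315%) + 1.881 × 7.479% = 14.383%.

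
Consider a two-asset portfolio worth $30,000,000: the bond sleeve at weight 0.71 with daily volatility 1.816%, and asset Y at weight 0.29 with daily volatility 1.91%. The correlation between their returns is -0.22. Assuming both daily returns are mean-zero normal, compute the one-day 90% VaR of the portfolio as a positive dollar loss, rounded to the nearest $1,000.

σ_p² = 0.71²·1.816² + 0.29²·1.91² + 2·-0.22·0.71·0.29·1.816·1.91 = 1.6550 (%²).
σ_p = √1.6550 = 1.286%.
At 90%, z = 1.282.
VaR = 1.282 × 1.286% = 1.649%; on $30,000,000 that is $494,700.

$495,000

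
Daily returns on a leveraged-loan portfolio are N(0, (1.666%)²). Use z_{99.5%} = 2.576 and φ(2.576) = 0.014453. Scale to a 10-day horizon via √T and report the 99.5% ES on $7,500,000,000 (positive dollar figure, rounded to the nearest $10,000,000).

σ_{10d} = 1.666% × √10 = 5.268%.
ES multiplier = φ(z)/(1−α) = 0.014453/0.005 = 2.891.
ES = 5.268% × 2.891 = 15.230%; on $7,500,000,000: $1,142,250,000.

$1,140,000,000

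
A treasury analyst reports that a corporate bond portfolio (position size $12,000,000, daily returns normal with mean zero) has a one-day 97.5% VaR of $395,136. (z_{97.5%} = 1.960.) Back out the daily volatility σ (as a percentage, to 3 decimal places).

VaR as a fraction: $395,136 / $12,000,000 = 3.293%.
σ = VaR / z = 3.293% / 1.960 = 1.680%.

1.680%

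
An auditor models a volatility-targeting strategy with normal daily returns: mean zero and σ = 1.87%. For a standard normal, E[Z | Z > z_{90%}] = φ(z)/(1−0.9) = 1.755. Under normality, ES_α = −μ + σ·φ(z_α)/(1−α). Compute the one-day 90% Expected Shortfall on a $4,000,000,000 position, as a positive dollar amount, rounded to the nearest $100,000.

$131,300,000

ES = 1.87% × 1.755 = 3.282%.
On $4,000,000,000: 0.03282 × $4,000,000,000 = $131,280,000.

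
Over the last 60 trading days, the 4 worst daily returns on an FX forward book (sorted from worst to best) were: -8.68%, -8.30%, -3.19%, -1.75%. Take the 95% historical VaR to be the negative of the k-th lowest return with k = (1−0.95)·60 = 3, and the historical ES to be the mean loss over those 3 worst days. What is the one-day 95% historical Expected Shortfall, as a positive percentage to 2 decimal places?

6.72%

The 3 worst returns sum to -20.17%.
ES = −(-20.17%) / 3 = 6.7233…% ≈ 6.72%.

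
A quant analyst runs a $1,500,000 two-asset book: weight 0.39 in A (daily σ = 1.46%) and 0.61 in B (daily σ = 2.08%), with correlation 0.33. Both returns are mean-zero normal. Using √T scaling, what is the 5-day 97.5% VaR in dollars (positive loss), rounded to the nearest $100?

σ_p = √(0.39²·1.46² + 0.61²·2.08² + 2·0.33·0.39·0.61·1.46·2.08) = 1.553%.
σ_{5d} = 1.553% × √5 = 3.473%.
z(97.5%) = 1.960.
VaR = 1.960 × 3.473% = 6.807%; on $1,500,000 that is $102,105.

$102,100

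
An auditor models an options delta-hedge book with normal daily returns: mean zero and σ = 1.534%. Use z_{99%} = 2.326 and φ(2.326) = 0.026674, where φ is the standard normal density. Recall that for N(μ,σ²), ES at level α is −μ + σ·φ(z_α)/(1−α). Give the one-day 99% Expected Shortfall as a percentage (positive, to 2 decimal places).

Tail multiplier: φ(z)/(1−α) = 0.026674 / 0.01 = 2.667.
ES = 1.534% × 2.667 = 4.091%.

4.09%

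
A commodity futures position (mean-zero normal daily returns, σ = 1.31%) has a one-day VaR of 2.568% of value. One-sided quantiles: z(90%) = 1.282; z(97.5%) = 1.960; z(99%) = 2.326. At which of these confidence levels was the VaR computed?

Implied z = VaR/σ = 2.568 / 1.31 = 1.960.
This matches z(97.5%) = 1.960.

97.5%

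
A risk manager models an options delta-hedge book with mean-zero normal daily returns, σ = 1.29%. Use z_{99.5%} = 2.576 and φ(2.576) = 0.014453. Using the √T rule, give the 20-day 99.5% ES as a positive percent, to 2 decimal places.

σ_{20d} = 1.29% × √20 = 5.769%.
ES multiplier = φ(z)/(1−α) = 0.014453/0.005 = 2.891.
ES = 5.769% × 2.891 = 16.678%.

16.68%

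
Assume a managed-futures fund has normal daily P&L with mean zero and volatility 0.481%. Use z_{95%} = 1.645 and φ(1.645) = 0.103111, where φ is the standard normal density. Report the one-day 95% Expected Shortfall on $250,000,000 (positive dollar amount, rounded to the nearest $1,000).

$2,480,000

Tail multiplier: φ(z)/(1−α) = 0.103111 / 0.05 = 2.062.
ES = 0.481% × 2.062 = 0.992%.
On $250,000,000: 0.00992 × $250,000,000 = $2,480,000.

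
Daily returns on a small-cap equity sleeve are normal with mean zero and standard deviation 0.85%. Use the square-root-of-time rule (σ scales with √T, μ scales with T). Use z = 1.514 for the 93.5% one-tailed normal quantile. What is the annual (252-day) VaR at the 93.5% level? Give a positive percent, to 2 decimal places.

20.43%

σ_{252d} = 0.85% × √252 = 13.493%.
VaR = 1.514 × 13.493% = 20.428%.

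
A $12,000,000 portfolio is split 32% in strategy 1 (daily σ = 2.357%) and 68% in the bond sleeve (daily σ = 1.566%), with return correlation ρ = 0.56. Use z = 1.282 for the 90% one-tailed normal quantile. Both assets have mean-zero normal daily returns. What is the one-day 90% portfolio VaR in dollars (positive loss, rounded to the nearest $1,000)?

$248,000

σ_p² = 0.32²·2.357² + 0.68²·1.566² + 2·0.56·0.32·0.68·2.357·1.566 = 2.6024 (%²).
σ_p = √2.6024 = 1.613%.
VaR = 1.282 × 1.613% = 2.068%; on $12,000,000 that is $248,160.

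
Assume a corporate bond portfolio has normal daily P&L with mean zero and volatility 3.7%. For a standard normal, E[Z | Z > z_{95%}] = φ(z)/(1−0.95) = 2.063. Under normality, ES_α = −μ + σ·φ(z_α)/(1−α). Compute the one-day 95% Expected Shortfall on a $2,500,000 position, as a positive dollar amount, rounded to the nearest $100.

$190,800

ES = 3.7% × 2.063 = 7.633%.
On $2,500,000: 0.07633 × $2,500,000 = $190,825.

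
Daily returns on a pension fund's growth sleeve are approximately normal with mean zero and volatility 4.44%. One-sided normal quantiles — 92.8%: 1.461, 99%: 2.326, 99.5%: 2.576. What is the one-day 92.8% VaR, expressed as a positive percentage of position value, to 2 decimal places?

6.49%

VaR = z·σ = 1.461 × 4.44% = 6.487%.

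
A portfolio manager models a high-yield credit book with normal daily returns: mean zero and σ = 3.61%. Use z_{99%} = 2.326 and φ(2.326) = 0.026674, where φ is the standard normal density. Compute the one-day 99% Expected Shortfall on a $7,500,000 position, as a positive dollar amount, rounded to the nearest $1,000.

Tail multiplier: φ(z)/(1−α) = 0.026674 / 0.01 = 2.667.
ES = 3.61% × 2.667 = 9.628%.
On $7,500,000: 0.09628 × $7,500,000 = $722,100.

$722,000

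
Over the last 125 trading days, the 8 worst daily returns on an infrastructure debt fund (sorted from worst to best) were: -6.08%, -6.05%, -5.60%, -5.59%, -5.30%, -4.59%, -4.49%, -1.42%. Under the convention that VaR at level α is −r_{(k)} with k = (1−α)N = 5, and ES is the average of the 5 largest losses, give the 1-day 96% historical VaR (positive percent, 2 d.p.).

k = 5; the 5th lowest return is -5.30%, so VaR = 5.30%.

5.30%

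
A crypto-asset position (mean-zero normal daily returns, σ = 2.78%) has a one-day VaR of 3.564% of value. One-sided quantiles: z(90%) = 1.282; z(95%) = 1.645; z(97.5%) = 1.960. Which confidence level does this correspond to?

Implied z = VaR/σ = 3.564 / 2.78 = 1.282.
This matches z(90%) = 1.282.

90%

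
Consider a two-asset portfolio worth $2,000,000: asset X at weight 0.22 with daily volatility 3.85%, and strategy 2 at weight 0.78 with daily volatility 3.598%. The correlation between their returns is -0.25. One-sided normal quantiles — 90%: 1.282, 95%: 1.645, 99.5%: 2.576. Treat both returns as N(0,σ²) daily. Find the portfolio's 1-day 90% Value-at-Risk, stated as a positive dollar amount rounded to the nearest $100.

$69,800

σ_p² = 0.22²·3.85² + 0.78²·3.598² + 2·-0.25·0.22·0.78·3.85·3.598 = 7.4050 (%²).
σ_p = √7.4050 = 2.721%.
VaR = 1.282 × 2.721% = 3.488%; on $2,000,000 that is $69,760.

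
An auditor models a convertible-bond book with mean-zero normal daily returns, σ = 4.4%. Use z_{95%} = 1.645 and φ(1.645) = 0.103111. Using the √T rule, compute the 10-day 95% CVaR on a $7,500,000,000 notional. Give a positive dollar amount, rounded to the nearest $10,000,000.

σ_{10d} = 4.4% × √10 = 13.914%.
ES multiplier = φ(z)/(1−α) = 0.103111/0.05 = 2.062.
ES = 13.914% × 2.062 = 28.691%; on $7,500,000,000: $2,151,825,000.

$2,150,000,000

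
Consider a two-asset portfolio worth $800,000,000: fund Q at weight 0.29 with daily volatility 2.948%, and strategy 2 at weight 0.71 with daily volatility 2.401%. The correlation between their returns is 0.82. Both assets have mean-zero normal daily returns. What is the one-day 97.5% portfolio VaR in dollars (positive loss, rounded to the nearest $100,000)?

$38,500,000

σ_p² = 0.29²·2.948² + 0.71²·2.401² + 2·0.82·0.29·0.71·2.948·2.401 = 6.0270 (%²).
σ_p = √6.0270 = 2.455%.
At 97.5%, z = 1.960.
VaR = 1.960 × 2.455% = 4.812%; on $800,000,000 that is $38,496,000.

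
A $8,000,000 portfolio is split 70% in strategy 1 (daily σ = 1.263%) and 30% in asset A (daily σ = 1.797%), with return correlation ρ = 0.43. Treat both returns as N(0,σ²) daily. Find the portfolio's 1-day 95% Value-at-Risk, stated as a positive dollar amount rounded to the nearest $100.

σ_p² = 0.7²·1.263² + 0.3²·1.797² + 2·0.43·0.7·0.3·1.263·1.797 = 1.4822 (%²).
σ_p = √1.4822 = 1.217%.
At 95%, z = 1.645.
VaR = 1.645 × 1.217% = 2.002%; on $8,000,000 that is $160,160.

$160,200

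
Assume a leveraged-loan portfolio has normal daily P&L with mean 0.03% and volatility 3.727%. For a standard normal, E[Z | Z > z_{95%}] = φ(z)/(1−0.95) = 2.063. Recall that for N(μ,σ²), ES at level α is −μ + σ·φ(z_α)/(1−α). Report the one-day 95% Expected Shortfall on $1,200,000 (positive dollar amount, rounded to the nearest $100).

ES = −(0.03%) + 3.727% × 2.063 = 7.659%.
On $1,200,000: 0.07659 × $1,200,000 = $91,908.

$91,900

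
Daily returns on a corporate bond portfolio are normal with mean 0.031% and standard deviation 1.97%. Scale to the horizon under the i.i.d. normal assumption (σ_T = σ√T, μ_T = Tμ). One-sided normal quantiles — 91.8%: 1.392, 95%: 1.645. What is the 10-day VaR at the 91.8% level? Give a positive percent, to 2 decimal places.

σ_{10d} = 1.97% × √10 = 6.230%; μ_{10d} = 10 × 0.031% = 0.310%.
VaR = −(0.310%) + 1.392 × 6.230% = 8.362%.

8.36%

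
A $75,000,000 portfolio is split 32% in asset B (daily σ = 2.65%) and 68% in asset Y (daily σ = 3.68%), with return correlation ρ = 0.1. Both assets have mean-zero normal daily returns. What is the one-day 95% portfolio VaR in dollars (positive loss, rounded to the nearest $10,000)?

σ_p² = 0.32²·2.65² + 0.68²·3.68² + 2·0.1·0.32·0.68·2.65·3.68 = 7.4055 (%²).
σ_p = √7.4055 = 2.721%.
At 95%, z = 1.645.
VaR = 1.645 × 2.721% = 4.476%; on $75,000,000 that is $3,357,000.

$3,360,000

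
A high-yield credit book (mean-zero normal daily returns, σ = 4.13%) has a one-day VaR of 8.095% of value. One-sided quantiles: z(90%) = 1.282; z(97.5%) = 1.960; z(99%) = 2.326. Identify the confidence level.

Implied z = VaR/σ = 8.095 / 4.13 = 1.960.
This matches z(97.5%) = 1.960.

97.5%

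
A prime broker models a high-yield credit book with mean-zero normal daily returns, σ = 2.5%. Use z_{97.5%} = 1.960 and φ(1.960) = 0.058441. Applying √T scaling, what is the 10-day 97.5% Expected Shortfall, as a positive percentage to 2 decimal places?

18.48%

σ_{10d} = 2.5% × √10 = 7.906%.
ES multiplier = φ(z)/(1−α) = 0.058441/0.025 = 2.338.
ES = 7.906% × 2.338 = 18.484%.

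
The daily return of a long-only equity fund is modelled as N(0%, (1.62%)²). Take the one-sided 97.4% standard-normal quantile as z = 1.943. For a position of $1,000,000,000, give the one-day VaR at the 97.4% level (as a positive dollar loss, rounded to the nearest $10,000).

VaR = z·σ = 1.943 × 1.62% = 3.148%.
On $1,000,000,000: 0.03148 × $1,000,000,000 = $31,480,000.

$31,480,000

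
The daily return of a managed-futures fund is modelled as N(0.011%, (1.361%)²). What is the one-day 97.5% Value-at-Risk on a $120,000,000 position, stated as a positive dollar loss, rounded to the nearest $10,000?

$3,190,000

At 97.5% one-sided, z = 1.960.
VaR = −μ + z·σ = −(0.011%) + 1.960 × 1.361% = 2.657%.
On $120,000,000: 0.02657 × $120,000,000 = $3,188,400.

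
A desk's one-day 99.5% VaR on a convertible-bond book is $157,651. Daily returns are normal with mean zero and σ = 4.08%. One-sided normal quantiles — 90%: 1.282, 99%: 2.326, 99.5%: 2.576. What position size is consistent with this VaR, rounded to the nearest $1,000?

VaR as a fraction of value: z·σ = 2.576 × 4.08% = 10.5101%.
Position = $157,651 / 0.105101 = $1,499,998.

$1,500,000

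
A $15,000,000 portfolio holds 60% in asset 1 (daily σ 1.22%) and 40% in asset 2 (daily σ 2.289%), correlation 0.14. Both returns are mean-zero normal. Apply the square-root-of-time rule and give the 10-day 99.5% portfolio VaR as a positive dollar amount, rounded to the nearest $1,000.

σ_p = √(0.6²·1.22² + 0.4²·2.289² + 2·0.14·0.6·0.4·1.22·2.289) = 1.250%.
σ_{10d} = 1.250% × √10 = 3.953%.
z(99.5%) = 2.576.
VaR = 2.576 × 3.953% = 10.183%; on $15,000,000 that is $1,527,450.

$1,527,000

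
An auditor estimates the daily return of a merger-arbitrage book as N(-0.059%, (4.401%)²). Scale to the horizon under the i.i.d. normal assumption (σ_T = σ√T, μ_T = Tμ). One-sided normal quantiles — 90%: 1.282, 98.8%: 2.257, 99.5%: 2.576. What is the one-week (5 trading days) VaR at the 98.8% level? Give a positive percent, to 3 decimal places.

22.506%

σ_{5d} = 4.401% × √5 = 9.841%; μ_{5d} = 5 × -0.059% = -0.295%.
VaR = −(-0.295%) + 2.257 × 9.841% = 22.506%.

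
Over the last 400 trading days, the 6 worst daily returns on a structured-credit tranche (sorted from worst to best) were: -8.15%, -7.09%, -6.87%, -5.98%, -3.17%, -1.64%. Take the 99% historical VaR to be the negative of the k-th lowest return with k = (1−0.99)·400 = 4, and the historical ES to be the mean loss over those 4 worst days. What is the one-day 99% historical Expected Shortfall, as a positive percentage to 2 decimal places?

The 4 worst returns sum to -28.09%.
ES = −(-28.09%) / 4 = 7.0225% ≈ 7.02%.

7.02%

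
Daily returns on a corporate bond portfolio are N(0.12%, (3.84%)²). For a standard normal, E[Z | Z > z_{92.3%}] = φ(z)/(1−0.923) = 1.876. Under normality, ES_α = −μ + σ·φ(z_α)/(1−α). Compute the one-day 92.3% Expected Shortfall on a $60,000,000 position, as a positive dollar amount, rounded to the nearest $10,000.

$4,250,000

ES = −(0.12%) + 3.84% × 1.876 = 7.084%.
On $60,000,000: 0.07084 × $60,000,000 = $4,250,400.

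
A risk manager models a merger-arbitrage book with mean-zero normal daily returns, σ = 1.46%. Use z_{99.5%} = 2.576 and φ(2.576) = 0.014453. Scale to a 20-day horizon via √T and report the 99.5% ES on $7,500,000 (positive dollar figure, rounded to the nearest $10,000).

$1,420,000

σ_{20d} = 1.46% × √20 = 6.529%.
ES multiplier = φ(z)/(1−α) = 0.014453/0.005 = 2.891.
ES = 6.529% × 2.891 = 18.875%; on $7,500,000: $1,415,625.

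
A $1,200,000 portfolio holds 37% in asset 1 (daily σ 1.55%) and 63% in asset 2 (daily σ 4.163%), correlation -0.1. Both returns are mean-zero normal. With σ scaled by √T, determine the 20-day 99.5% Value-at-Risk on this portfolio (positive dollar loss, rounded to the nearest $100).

$363,300

σ_p = √(0.37²·1.55² + 0.63²·4.163² + 2·-0.1·0.37·0.63·1.55·4.163) = 2.628%.
σ_{20d} = 2.628% × √20 = 11.753%.
z(99.5%) = 2.576.
VaR = 2.576 × 11.753% = 30.276%; on $1,200,000 that is $363,312.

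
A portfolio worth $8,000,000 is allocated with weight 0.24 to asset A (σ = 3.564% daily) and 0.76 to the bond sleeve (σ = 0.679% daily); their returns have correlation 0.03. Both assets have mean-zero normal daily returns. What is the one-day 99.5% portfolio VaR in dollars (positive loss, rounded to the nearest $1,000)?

σ_p² = 0.24²·3.564² + 0.76²·0.679² + 2·0.03·0.24·0.76·3.564·0.679 = 1.0244 (%²).
σ_p = √1.0244 = 1.012%.
At 99.5%, z = 2.576.
VaR = 2.576 × 1.012% = 2.607%; on $8,000,000 that is $208,560.

$209,000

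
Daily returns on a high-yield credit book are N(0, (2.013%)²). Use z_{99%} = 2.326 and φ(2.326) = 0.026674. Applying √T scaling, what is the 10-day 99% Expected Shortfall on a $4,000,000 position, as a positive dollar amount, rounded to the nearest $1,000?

$679,000

σ_{10d} = 2.013% × √10 = 6.366%.
ES multiplier = φ(z)/(1−α) = 0.026674/0.01 = 2.667.
ES = 6.366% × 2.667 = 16.978%; on $4,000,000: $679,120.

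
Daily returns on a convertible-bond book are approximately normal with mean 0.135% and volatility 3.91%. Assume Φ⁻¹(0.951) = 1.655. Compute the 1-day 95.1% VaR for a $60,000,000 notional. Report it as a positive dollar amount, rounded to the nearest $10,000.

VaR = −μ + z·σ = −(0.135%) + 1.655 × 3.91% = 6.336%.
On $60,000,000: 0.06336 × $60,000,000 = $3,801,600.

$3,800,000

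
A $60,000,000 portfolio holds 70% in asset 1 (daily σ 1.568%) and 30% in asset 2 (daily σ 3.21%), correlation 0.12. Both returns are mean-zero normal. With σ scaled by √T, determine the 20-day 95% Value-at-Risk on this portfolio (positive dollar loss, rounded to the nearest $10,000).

$6,820,000

σ_p = √(0.7²·1.568² + 0.3²·3.21² + 2·0.12·0.7·0.3·1.568·3.21) = 1.545%.
σ_{20d} = 1.545% × √20 = 6.909%.
z(95%) = 1.645.
VaR = 1.645 × 6.909% = 11.365%; on $60,000,000 that is $6,819,000.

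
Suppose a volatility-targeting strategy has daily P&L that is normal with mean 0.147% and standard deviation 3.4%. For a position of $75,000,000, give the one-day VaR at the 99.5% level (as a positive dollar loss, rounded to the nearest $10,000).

At 99.5% one-sided, z = 2.576.
VaR = −μ + z·σ = −(0.147%) + 2.576 × 3.4% = 8.611%.
On $75,000,000: 0.08611 × $75,000,000 = $6,458,250.

$6,460,000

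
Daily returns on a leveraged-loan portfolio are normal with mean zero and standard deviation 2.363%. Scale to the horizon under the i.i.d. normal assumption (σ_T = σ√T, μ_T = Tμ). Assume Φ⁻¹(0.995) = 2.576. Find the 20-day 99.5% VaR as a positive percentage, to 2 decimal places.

σ_{20d} = 2.363% × √20 = 10.568%.
VaR = 2.576 × 10.568% = 27.223%.

27.22%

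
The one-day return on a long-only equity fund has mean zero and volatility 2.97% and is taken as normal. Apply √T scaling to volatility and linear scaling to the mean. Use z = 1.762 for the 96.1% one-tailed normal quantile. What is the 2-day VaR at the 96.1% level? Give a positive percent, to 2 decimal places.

σ_{2d} = 2.97% × √2 = 4.200%.
VaR = 1.762 × 4.200% = 7.400%.

7.40%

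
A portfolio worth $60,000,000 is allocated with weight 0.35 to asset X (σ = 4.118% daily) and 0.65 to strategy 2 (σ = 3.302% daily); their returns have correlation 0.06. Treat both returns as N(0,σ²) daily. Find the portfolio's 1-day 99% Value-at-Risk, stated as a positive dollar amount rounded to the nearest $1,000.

σ_p² = 0.35²·4.118² + 0.65²·3.302² + 2·0.06·0.35·0.65·4.118·3.302 = 7.0552 (%²).
σ_p = √7.0552 = 2.656%.
At 99%, z = 2.326.
VaR = 2.326 × 2.656% = 6.178%; on $60,000,000 that is $3,706,800.

$3,707,000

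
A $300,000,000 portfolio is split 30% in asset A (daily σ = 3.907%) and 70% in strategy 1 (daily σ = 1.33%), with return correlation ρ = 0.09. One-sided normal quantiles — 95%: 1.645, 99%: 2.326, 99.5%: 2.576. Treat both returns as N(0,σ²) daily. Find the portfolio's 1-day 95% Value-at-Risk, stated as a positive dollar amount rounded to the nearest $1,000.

$7,704,000

σ_p² = 0.3²·3.907² + 0.7²·1.33² + 2·0.09·0.3·0.7·3.907·1.33 = 2.4370 (%²).
σ_p = √2.4370 = 1.561%.
VaR = 1.645 × 1.561% = 2.568%; on $300,000,000 that is $7,704,000.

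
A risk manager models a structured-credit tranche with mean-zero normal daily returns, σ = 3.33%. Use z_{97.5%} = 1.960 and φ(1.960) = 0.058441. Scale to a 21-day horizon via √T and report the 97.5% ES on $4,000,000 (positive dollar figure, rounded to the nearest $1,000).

σ_{21d} = 3.33% × √21 = 15.260%.
ES multiplier = φ(z)/(1−α) = 0.058441/0.025 = 2.338.
ES = 15.260% × 2.338 = 35.678%; on $4,000,000: $1,427,120.

$1,427,000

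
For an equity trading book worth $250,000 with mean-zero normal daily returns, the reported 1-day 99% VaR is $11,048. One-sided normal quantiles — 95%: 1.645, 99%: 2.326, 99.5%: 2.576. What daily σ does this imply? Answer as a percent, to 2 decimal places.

1.90%

VaR as a fraction: $11,048 / $250,000 = 4.419%.
σ = VaR / z = 4.419% / 2.326 = 1.900%.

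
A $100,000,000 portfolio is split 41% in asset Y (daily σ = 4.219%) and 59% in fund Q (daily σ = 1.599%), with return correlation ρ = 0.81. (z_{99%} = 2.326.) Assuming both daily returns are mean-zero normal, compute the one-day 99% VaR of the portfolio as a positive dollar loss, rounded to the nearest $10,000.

$5,940,000

σ_p² = 0.41²·4.219² + 0.59²·1.599² + 2·0.81·0.41·0.59·4.219·1.599 = 6.5259 (%²).
σ_p = √6.5259 = 2.555%.
VaR = 2.326 × 2.555% = 5.943%; on $100,000,000 that is $5,943,000.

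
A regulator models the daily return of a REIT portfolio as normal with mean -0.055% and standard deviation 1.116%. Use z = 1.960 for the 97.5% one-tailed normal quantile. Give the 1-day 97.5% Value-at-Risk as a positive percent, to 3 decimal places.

2.242%

VaR = −μ + z·σ = −(-0.055%) + 1.960 × 1.116% = 2.242%.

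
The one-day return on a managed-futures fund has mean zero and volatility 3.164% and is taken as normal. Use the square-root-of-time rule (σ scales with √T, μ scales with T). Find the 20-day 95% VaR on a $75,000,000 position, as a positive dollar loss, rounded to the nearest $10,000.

$17,460,000

At 95%, z = 1.645.
σ_{20d} = 3.164% × √20 = 14.150%.
VaR = 1.645 × 14.150% = 23.277%.
On $75,000,000: 0.23277 × $75,000,000 = $17,457,750.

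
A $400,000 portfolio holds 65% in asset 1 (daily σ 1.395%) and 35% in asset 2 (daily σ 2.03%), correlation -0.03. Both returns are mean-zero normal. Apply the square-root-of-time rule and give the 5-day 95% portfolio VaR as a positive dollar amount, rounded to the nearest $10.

$16,700

σ_p = √(0.65²·1.395² + 0.35²·2.03² + 2·-0.03·0.65·0.35·1.395·2.03) = 1.135%.
σ_{5d} = 1.135% × √5 = 2.538%.
z(95%) = 1.645.
VaR = 1.645 × 2.538% = 4.175%; on $400,000 that is $16,700.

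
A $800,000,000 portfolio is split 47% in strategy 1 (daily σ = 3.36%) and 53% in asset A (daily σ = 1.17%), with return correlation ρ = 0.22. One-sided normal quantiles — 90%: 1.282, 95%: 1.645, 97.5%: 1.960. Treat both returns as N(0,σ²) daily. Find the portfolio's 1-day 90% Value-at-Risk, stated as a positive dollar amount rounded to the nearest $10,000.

σ_p² = 0.47²·3.36² + 0.53²·1.17² + 2·0.22·0.47·0.53·3.36·1.17 = 3.3093 (%²).
σ_p = √3.3093 = 1.819%.
VaR = 1.282 × 1.819% = 2.332%; on $800,000,000 that is $18,656,000.

$18,660,000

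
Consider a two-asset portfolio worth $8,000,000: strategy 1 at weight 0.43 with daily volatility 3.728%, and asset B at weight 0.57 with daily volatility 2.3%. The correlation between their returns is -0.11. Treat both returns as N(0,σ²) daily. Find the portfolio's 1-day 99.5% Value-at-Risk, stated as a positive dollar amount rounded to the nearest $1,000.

$403,000

σ_p² = 0.43²·3.728² + 0.57²·2.3² + 2·-0.11·0.43·0.57·3.728·2.3 = 3.8261 (%²).
σ_p = √3.8261 = 1.956%.
At 99.5%, z = 2.576.
VaR = 2.576 × 1.956% = 5.039%; on $8,000,000 that is $403,120.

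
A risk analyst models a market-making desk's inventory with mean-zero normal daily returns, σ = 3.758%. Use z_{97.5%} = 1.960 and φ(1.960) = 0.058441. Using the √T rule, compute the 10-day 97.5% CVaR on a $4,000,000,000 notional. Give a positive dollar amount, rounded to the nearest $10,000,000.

σ_{10d} = 3.758% × √10 = 11.884%.
ES multiplier = φ(z)/(1−α) = 0.058441/0.025 = 2.338.
ES = 11.884% × 2.338 = 27.785%; on $4,000,000,000: $1,111,400,000.

$1,110,000,000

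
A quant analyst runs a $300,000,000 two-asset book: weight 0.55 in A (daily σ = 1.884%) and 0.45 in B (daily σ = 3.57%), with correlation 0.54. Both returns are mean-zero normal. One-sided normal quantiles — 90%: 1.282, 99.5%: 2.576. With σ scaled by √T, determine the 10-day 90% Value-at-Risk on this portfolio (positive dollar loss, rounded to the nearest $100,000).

$28,400,000

σ_p = √(0.55²·1.884² + 0.45²·3.57² + 2·0.54·0.55·0.45·1.884·3.57) = 2.335%.
σ_{10d} = 2.335% × √10 = 7.384%.
VaR = 1.282 × 7.384% = 9.466%; on $300,000,000 that is $28,398,000.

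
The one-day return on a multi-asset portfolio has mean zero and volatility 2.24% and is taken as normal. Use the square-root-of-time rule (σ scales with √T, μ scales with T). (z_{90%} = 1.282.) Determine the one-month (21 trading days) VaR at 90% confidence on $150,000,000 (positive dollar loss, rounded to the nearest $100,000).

σ_{21d} = 2.24% × √21 = 10.265%.
VaR = 1.282 × 10.265% = 13.160%.
On $150,000,000: 0.13160 × $150,000,000 = $19,740,000.

$19,700,000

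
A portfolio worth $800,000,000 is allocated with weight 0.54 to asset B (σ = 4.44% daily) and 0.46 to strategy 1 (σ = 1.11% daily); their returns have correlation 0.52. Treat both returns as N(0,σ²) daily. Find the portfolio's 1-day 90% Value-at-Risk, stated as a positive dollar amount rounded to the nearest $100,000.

$27,700,000

σ_p² = 0.54²·4.44² + 0.46²·1.11² + 2·0.52·0.54·0.46·4.44·1.11 = 7.2824 (%²).
σ_p = √7.2824 = 2.699%.
At 90%, z = 1.282.
VaR = 1.282 × 2.699% = 3.460%; on $800,000,000 that is $27,680,000.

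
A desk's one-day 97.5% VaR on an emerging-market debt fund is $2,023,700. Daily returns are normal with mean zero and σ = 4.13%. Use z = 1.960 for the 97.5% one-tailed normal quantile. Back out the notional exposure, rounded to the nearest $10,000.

$25,000,000

VaR as a fraction of value: z·σ = 1.960 × 4.13% = 8.0948%.
Position = $2,023,700 / 0.080948 = $25,000,000.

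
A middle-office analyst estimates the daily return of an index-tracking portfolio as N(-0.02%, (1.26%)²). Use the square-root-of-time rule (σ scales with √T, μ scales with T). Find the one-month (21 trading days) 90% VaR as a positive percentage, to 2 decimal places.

7.82%

At 90%, z = 1.282.
σ_{21d} = 1.26% × √21 = 5.774%; μ_{21d} = 21 × -0.02% = -0.420%.
VaR = −(-0.420%) + 1.282 × 5.774% = 7.822%.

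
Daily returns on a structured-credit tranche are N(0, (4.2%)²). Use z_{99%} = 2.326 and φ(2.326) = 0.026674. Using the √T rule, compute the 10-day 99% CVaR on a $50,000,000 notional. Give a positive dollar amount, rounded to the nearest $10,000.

σ_{10d} = 4.2% × √10 = 13.282%.
ES multiplier = φ(z)/(1−α) = 0.026674/0.01 = 2.667.
ES = 13.282% × 2.667 = 35.423%; on $50,000,000: $17,711,500.

$17,710,000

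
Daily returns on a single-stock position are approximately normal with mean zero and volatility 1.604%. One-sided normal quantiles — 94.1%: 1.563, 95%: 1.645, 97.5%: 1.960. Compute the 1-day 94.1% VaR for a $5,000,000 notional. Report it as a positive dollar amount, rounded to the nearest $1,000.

$125,000

VaR = z·σ = 1.563 × 1.604% = 2.507%.
On $5,000,000: 0.02507 × $5,000,000 = $125,350.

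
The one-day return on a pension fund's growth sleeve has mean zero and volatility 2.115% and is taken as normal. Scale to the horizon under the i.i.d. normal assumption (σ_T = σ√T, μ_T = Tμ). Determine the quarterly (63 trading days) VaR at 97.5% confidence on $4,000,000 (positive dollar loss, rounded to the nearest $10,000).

$1,320,000

At 97.5%, z = 1.960.
σ_{63d} = 2.115% × √63 = 16.787%.
VaR = 1.960 × 16.787% = 32.903%.
On $4,000,000: 0.32903 × $4,000,000 = $1,316,120.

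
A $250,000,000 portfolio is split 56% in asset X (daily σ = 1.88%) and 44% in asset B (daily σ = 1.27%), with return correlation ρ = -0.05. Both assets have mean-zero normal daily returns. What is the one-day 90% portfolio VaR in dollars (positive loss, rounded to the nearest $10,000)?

σ_p² = 0.56²·1.88² + 0.44²·1.27² + 2·-0.05·0.56·0.44·1.88·1.27 = 1.3618 (%²).
σ_p = √1.3618 = 1.167%.
At 90%, z = 1.282.
VaR = 1.282 × 1.167% = 1.496%; on $250,000,000 that is $3,740,000.

$3,740,000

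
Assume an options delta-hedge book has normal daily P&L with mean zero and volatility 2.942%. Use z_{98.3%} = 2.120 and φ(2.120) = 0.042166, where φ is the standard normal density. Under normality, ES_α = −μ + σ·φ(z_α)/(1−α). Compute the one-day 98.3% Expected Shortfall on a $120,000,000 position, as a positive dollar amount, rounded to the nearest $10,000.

Tail multiplier: φ(z)/(1−α) = 0.042166 / 0.017 = 2.480.
ES = 2.942% × 2.480 = 7.296%.
On $120,000,000: 0.07296 × $120,000,000 = $8,755,200.

$8,760,000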